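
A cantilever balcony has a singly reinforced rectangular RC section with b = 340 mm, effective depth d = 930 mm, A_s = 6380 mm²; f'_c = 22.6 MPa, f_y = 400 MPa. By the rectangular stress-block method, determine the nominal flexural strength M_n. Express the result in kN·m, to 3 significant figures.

T = A_s f_y = 6380 × 400 = 2552000 N = 2552 kN.
From C = T: a = T/(0.85 f'_c b) = 2552000/(0.85 × 22.6 × 340) = 390.73 mm.
M_n = T(d − a/2) = 2552 kN × (930 − 195.365) mm = 1874.79 kN·m.

M_n ≈ 1870 kN·m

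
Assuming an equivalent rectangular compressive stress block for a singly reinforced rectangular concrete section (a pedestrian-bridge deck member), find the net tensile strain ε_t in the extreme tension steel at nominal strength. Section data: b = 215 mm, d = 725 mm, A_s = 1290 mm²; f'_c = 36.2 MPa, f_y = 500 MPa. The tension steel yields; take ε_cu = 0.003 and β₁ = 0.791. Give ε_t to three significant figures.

ε_t ≈ 0.0146

a = A_s f_y/(0.85 f'_c b) = 97.50 mm.
β₁ = 0.791, so c = a/β₁ = 97.50/0.791 = 123.26 mm.
From the linear strain diagram with ε_cu = 0.003: ε_t = 0.003 (d − c)/c = 0.003 × (725 − 123.26)/123.26 = 0.0146.
Since ε_t ≥ 0.005, the section is tension-controlled.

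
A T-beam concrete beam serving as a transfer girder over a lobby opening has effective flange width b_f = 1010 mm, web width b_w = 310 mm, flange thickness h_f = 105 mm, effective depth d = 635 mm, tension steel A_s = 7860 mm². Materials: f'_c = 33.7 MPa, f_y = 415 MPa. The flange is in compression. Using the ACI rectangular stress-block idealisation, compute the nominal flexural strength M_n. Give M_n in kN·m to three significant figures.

M_n ≈ 1890 kN·m

Tension: T = A_s f_y = 7860 × 415 = 3261900 N.
Try a within the flange: a = T/(0.85 f'_c b_f) = 3261900/(0.85 × 33.7 × 1010) = 112.75 mm.
a = 112.75 > h_f = 105 mm: the block extends into the web. Split into flange-overhang and web parts.
C_f = 0.85 f'_c (b_f − b_w) h_f = 0.85 × 33.7 × (1010 − 310) × 105 = 2105408 N.
Remaining web compression depth: a_w = (T − C_f)/(0.85 f'_c b_w) = (3261900 − 2105408)/(0.85 × 33.7 × 310) = 130.24 mm.
M_n = C_f(d − h_f/2) + (T − C_f)(d − a_w/2) = 2105408 × (635 − 52.5) + 1156492 × (635 − 65.12) = 1226.40 + 659.06 = 1885.46 × 10⁶ N·mm.
M_n = 1885.46 kN·m.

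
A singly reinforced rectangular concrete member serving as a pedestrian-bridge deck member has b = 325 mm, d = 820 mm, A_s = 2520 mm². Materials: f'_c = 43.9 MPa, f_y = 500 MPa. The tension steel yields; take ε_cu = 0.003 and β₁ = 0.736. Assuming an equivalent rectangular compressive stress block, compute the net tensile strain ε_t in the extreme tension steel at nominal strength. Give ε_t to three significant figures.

ε_t ≈ 0.0144

a = A_s f_y/(0.85 f'_c b) = 103.90 mm.
β₁ = 0.736, so c = a/β₁ = 103.90/0.736 = 141.17 mm.
From the linear strain diagram with ε_cu = 0.003: ε_t = 0.003 (d − c)/c = 0.003 × (820 − 141.17)/141.17 = 0.0144.
Since ε_t ≥ 0.005, the section is tension-controlled.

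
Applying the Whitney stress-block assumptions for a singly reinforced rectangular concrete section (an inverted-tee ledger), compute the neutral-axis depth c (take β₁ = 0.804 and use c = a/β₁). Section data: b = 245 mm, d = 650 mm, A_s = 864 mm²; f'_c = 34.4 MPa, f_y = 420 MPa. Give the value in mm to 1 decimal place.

T = A_s f_y = 864 × 420 = 362880 N = 362.88 kN.
Setting C = 0.85 f'_c a b equal to T: a = 362880/(0.85 × 34.4 × 245) = 50.655 mm.
With β₁ = 0.804, c = a/β₁ = 50.655/0.804 = 63.0 mm.

c ≈ 63.0 mm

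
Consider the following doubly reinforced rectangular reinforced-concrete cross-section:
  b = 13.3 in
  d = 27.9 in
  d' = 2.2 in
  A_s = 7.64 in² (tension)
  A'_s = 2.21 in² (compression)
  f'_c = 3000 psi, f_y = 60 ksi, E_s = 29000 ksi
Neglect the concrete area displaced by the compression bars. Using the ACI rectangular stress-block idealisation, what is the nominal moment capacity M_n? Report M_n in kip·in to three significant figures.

M_n ≈ 10900 kip·in

Assume both steels yield.
a = (A_s − A'_s) f_y/(0.85 f'_c b) = (7.64 − 2.21) × 60/(0.85 × 3 × 13.3) = 9.606 in.
c = a/β₁ = 9.606/0.85 = 11.301 in; ε'_s = 0.003(c − d')/c = 0.0024 ≥ ε_y = 0.0021, so the compression steel yields.
M_n = (A_s − A'_s) f_y (d − a/2) + A'_s f_y (d − d') = 325.8 × (27.9 − 4.803) + 132.6 × (27.9 − 2.2) = 7525.0 + 3407.8 = 10932.8 kip·in.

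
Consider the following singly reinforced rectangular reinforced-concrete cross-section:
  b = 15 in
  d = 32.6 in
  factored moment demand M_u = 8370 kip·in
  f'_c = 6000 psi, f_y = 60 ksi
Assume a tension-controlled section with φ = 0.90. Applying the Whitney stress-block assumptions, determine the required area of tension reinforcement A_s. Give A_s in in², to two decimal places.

M_n = M_u/φ = 8370/0.90 = 9300 kip·in.
From M_n = 0.85 f'_c a b (d − a/2):
a = d − √(d² − 2M_n/(0.85 f'_c b)) = 32.6 − √(32.6² − 2 × 9300/(0.85 × 6 × 15)) = 3.971 in.
A_s = 0.85 f'_c a b / f_y = 0.85 × 6 × 3.971 × 15 / 60 = 5.063 in².

A_s ≈ 5.06 in²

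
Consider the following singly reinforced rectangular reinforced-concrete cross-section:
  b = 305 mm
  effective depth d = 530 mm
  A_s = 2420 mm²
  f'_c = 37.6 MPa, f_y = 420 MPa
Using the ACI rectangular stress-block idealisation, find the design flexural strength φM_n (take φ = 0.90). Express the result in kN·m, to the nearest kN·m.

T = A_s f_y = 2420 × 420 = 1016400 N = 1016.4 kN.
From C = T: a = T/(0.85 f'_c b) = 1016400/(0.85 × 37.6 × 305) = 104.27 mm.
M_n = T(d − a/2) = 1016.4 kN × (530 − 52.135) mm = 485.70 kN·m.
φM_n = 0.90 × 485.70 = 437.13 kN·m.

φM_n ≈ 437 kN·m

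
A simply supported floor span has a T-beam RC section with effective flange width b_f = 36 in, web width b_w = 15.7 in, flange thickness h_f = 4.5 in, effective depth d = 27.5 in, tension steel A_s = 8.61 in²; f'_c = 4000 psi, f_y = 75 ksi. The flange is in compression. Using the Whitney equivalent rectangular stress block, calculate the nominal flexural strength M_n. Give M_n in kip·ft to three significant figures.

Tension: T = A_s f_y = 8.61 × 75 = 645.75 kips.
Try a within the flange: a = T/(0.85 f'_c b_f) = 645.75/(0.85 × 4 × 36) = 5.276 in.
a = 5.276 > h_f = 4.5 in: the block extends into the web. Split into flange-overhang and web parts.
C_f = 0.85 f'_c (b_f − b_w) h_f = 0.85 × 4 × (36 − 15.7) × 4.5 = 310.6 kips.
Remaining web compression depth: a_w = (T − C_f)/(0.85 f'_c b_w) = (645.75 − 310.6)/(0.85 × 4 × 15.7) = 6.279 in.
M_n = C_f(d − h_f/2) + (T − C_f)(d − a_w/2) = 310.6 × (27.5 − 2.25) + 335.15 × (27.5 − 3.1395) = 7842.7 + 8164.4 = 16007.1 kip·in.
M_n = 16007.1/12 = 1333.93 kip·ft.

M_n ≈ 1330 kip·ft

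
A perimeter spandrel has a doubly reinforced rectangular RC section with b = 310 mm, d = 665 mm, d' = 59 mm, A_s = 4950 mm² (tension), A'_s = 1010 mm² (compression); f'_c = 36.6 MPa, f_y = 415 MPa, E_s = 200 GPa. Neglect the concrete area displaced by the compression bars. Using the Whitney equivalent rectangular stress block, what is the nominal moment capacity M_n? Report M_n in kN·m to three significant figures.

Assume both tension and compression steel yield.
Net tension couple steel: A_s − A'_s = 3940 mm².
a = (A_s − A'_s) f_y / (0.85 f'_c b) = 1635100/(0.85 × 36.6 × 310) = 169.54 mm.
c = a/β₁ = 169.54/0.789 = 214.88 mm; ε'_s = 0.003(c − d')/c = 0.0022 ≥ f_y/E_s = 0.0021, so compression steel does yield.
M_n = (A_s − A'_s) f_y (d − a/2) + A'_s f_y (d − d') = [1635100 × (665 − 84.77) + 419150 × (665 − 59)] × 10⁻⁶ = 948.73 + 254.00 = 1202.73 kN·m.

M_n ≈ 1200 kN·m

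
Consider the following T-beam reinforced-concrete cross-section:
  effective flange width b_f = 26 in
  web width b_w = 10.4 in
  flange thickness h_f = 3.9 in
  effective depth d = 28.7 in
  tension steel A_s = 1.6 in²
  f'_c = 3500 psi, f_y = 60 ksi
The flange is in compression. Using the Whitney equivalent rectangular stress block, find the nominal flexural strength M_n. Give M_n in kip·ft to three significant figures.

M_n ≈ 225 kip·ft

Tension: T = A_s f_y = 1.6 × 60 = 96 kips.
Try a within the flange: a = T/(0.85 f'_c b_f) = 96/(0.85 × 3.5 × 26) = 1.241 in.
Since a = 1.241 ≤ h_f = 3.9 in, the stress block lies entirely in the flange; analyse as a rectangular beam of width b_f.
M_n = T(d − a/2) = 96 × (28.7 − 0.6205) = 2695.6 kip·in.
M_n = 2695.6/12 = 224.63 kip·ft.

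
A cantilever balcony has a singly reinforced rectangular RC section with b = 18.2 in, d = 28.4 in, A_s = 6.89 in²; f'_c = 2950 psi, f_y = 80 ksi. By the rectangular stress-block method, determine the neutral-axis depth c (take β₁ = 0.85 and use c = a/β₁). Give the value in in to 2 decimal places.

T = A_s f_y = 6.89 × 80 = 551.2 kips.
a = T/(0.85 f'_c b) = 551.2/(0.85 × 2.95 × 18.2) = 12.0781 in.
With β₁ = 0.85, c = a/β₁ = 12.0781/0.85 = 14.21 in.

c ≈ 14.21 in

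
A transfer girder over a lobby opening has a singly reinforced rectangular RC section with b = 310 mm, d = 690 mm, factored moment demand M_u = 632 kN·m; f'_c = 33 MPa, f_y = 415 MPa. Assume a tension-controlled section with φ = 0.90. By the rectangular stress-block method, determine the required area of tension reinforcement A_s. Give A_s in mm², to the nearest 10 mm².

A_s ≈ 2710 mm²

M_n = M_u/φ = 632/0.90 = 702.222 kN·m.
With M_n = 0.85 f'_c a b (d − a/2), solve the quadratic for a:
a = d − √(d² − 2M_n/(0.85 f'_c b)) = 690 − √(690² − 2 × 702.222×10⁶/(0.85 × 33 × 310)) = 129.12 mm.
A_s = 0.85 f'_c a b / f_y = 0.85 × 33 × 129.12 × 310 / 415 = 2705.5 mm².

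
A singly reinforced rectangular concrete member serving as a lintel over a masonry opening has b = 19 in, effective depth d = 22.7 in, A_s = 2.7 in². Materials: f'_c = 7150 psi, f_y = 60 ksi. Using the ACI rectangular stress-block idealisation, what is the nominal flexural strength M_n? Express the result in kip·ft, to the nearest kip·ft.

M_n ≈ 297 kip·ft

T = A_s f_y = 2.7 × 60 = 162 kips.
a = T/(0.85 f'_c b) = 162/(0.85 × 7.15 × 19) = 1.403 in.
M_n = T(d − a/2) = 162 × (22.7 − 0.7015) = 3563.8 kip·in = 3563.8/12 = 296.98 kip·ft.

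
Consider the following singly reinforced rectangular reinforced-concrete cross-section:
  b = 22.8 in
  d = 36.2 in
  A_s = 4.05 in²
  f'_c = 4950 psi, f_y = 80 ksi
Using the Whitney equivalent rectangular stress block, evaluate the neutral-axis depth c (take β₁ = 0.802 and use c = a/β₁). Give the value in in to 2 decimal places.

c ≈ 4.21 in

T = A_s f_y = 4.05 × 80 = 324 kips.
a = T/(0.85 f'_c b) = 324/(0.85 × 4.95 × 22.8) = 3.3774 in.
With β₁ = 0.802, c = a/β₁ = 3.3774/0.802 = 4.21 in.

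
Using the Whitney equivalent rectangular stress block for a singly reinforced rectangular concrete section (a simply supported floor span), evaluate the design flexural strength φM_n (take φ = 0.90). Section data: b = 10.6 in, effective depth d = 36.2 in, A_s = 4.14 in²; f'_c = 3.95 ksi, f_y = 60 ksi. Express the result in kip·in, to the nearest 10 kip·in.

T = A_s f_y = 4.14 × 60 = 248.4 kips.
a = T/(0.85 f'_c b) = 248.4/(0.85 × 3.95 × 10.6) = 6.980 in.
M_n = T(d − a/2) = 248.4 × (36.2 − 3.49) = 8125.2 kip·in.
φM_n = 0.90 × 8125.2 = 7312.7 kip·in.

φM_n ≈ 7310 kip·in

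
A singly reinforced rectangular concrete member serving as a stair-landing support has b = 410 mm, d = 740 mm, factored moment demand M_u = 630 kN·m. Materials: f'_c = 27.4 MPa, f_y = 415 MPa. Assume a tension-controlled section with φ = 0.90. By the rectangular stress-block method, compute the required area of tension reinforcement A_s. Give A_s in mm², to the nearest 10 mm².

A_s ≈ 2460 mm²

M_n = M_u/φ = 630/0.90 = 700 kN·m.
With M_n = 0.85 f'_c a b (d − a/2), solve the quadratic for a:
a = d − √(d² − 2M_n/(0.85 f'_c b)) = 740 − √(740² − 2 × 700×10⁶/(0.85 × 27.4 × 410)) = 106.77 mm.
A_s = 0.85 f'_c a b / f_y = 0.85 × 27.4 × 106.77 × 410 / 415 = 2456.7 mm².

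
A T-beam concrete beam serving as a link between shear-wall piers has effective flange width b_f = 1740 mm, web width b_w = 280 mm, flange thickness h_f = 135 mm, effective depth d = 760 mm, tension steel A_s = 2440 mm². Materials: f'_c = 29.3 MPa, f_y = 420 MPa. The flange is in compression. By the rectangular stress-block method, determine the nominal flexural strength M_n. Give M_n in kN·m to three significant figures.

M_n ≈ 767 kN·m

Tension: T = A_s f_y = 2440 × 420 = 1024800 N.
Try a within the flange: a = T/(0.85 f'_c b_f) = 1024800/(0.85 × 29.3 × 1740) = 23.65 mm.
Since a = 23.65 ≤ h_f = 135 mm, the stress block lies entirely in the flange; analyse as a rectangular beam of width b_f.
M_n = T(d − a/2) = 1024800 × (760 − 11.825) = 766.73 × 10⁶ N·mm.
M_n = 766.73 kN·m.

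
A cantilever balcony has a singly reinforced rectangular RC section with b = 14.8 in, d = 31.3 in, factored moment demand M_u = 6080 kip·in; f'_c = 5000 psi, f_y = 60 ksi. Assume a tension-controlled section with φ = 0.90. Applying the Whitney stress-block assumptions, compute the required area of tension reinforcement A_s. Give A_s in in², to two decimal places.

A_s ≈ 3.82 in²

M_n = M_u/φ = 6080/0.90 = 6755.56 kip·in.
From M_n = 0.85 f'_c a b (d − a/2):
a = d − √(d² − 2M_n/(0.85 f'_c b)) = 31.3 − √(31.3² − 2 × 6755.56/(0.85 × 5 × 14.8)) = 3.643 in.
A_s = 0.85 f'_c a b / f_y = 0.85 × 5 × 3.643 × 14.8 / 60 = 3.819 in².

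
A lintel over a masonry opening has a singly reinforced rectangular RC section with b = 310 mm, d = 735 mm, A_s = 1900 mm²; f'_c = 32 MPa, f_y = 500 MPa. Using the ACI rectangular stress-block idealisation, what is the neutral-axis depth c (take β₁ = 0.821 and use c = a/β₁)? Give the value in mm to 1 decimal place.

c ≈ 137.2 mm

T = A_s f_y = 1900 × 500 = 950000 N = 950 kN.
Setting C = 0.85 f'_c a b equal to T: a = 950000/(0.85 × 32 × 310) = 112.666 mm.
With β₁ = 0.821, c = a/β₁ = 112.666/0.821 = 137.2 mm.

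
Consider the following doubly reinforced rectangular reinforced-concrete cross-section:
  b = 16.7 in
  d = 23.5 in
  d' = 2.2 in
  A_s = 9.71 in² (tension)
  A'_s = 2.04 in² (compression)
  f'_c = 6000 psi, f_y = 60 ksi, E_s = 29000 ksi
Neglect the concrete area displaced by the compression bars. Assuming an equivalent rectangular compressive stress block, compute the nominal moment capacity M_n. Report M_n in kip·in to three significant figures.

M_n ≈ 12200 kip·in

Assume both steels yield.
a = (A_s − A'_s) f_y/(0.85 f'_c b) = (9.71 − 2.04) × 60/(0.85 × 6 × 16.7) = 5.403 in.
c = a/β₁ = 5.403/0.75 = 7.204 in; ε'_s = 0.003(c − d')/c = 0.0021 ≥ ε_y = 0.0021, so the compression steel yields.
M_n = (A_s − A'_s) f_y (d − a/2) + A'_s f_y (d − d') = 460.2 × (23.5 − 2.7015) + 122.4 × (23.5 − 2.2) = 9571.5 + 2607.1 = 12178.6 kip·in.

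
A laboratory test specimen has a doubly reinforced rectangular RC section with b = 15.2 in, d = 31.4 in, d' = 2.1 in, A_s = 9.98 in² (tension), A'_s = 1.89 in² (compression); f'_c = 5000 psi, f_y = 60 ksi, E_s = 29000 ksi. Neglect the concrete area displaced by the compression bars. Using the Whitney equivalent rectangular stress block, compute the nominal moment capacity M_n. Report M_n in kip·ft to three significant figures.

Assume both steels yield.
a = (A_s − A'_s) f_y/(0.85 f'_c b) = (9.98 − 1.89) × 60/(0.85 × 5 × 15.2) = 7.514 in.
c = a/β₁ = 7.514/0.8 = 9.393 in; ε'_s = 0.003(c − d')/c = 0.0023 ≥ ε_y = 0.0021, so the compression steel yields.
M_n = (A_s − A'_s) f_y (d − a/2) + A'_s f_y (d − d') = 485.4 × (31.4 − 3.757) + 113.4 × (31.4 − 2.1) = 13417.9 + 3322.6 = 16740.5 kip·in = 16740.5/12 = 1395.04 kip·ft.

M_n ≈ 1400 kip·ft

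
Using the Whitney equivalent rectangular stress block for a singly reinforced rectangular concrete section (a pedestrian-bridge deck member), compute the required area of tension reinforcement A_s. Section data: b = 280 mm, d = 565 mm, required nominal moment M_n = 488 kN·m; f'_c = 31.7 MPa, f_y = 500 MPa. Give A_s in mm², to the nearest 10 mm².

A_s ≈ 1950 mm²

With M_n = 0.85 f'_c a b (d − a/2), solve the quadratic for a:
a = d − √(d² − 2M_n/(0.85 f'_c b)) = 565 − √(565² − 2 × 488×10⁶/(0.85 × 31.7 × 280)) = 129.27 mm.
A_s = 0.85 f'_c a b / f_y = 0.85 × 31.7 × 129.27 × 280 / 500 = 1950.6 mm².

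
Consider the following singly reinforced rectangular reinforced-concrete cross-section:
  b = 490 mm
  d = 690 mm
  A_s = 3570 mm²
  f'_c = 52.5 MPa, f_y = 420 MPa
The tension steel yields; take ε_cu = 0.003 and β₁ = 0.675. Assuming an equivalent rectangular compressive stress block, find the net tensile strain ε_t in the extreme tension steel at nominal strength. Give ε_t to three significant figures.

a = A_s f_y/(0.85 f'_c b) = 68.57 mm.
β₁ = 0.675, so c = a/β₁ = 68.57/0.675 = 101.59 mm.
From the linear strain diagram with ε_cu = 0.003: ε_t = 0.003 (d − c)/c = 0.003 × (690 − 101.59)/101.59 = 0.0174.
Since ε_t ≥ 0.005, the section is tension-controlled.

ε_t ≈ 0.0174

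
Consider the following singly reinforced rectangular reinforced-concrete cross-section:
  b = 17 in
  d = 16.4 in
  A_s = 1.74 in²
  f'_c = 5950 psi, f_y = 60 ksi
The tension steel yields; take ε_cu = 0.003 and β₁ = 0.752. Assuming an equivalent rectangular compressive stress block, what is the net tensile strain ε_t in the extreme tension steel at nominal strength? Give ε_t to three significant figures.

a = A_s f_y/(0.85 f'_c b) = 1.214 in.
β₁ = 0.752, so c = a/β₁ = 1.214/0.752 = 1.614 in.
From the linear strain diagram with ε_cu = 0.003: ε_t = 0.003 (d − c)/c = 0.003 × (16.4 − 1.614)/1.614 = 0.0275.
Since ε_t ≥ 0.005, the section is tension-controlled.

ε_t ≈ 0.0275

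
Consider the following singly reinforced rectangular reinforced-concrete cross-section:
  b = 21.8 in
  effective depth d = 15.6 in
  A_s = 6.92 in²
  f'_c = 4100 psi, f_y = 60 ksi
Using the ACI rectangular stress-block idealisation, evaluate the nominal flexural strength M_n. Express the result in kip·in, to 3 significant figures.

T = A_s f_y = 6.92 × 60 = 415.2 kips.
a = T/(0.85 f'_c b) = 415.2/(0.85 × 4.1 × 21.8) = 5.465 in.
M_n = T(d − a/2) = 415.2 × (15.6 − 2.7325) = 5342.6 kip·in.

M_n ≈ 5340 kip·in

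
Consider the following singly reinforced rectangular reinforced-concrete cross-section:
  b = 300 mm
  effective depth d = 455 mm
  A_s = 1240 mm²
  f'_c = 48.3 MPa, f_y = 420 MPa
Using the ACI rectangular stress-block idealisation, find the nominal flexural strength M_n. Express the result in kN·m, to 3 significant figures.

M_n ≈ 226 kN·m

T = A_s f_y = 1240 × 420 = 520800 N = 520.8 kN.
From C = T: a = T/(0.85 f'_c b) = 520800/(0.85 × 48.3 × 300) = 42.28 mm.
M_n = T(d − a/2) = 520.8 kN × (455 − 21.14) mm = 225.95 kN·m.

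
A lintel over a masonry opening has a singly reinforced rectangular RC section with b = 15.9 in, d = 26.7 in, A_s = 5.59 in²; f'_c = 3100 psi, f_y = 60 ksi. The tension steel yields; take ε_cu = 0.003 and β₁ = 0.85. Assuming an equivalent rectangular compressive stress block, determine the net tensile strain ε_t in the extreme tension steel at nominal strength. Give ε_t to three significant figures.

a = A_s f_y/(0.85 f'_c b) = 8.005 in.
β₁ = 0.85, so c = a/β₁ = 8.005/0.85 = 9.418 in.
From the linear strain diagram with ε_cu = 0.003: ε_t = 0.003 (d − c)/c = 0.003 × (26.7 − 9.418)/9.418 = 0.00550.
Since ε_t ≥ 0.005, the section is tension-controlled.

ε_t ≈ 0.00550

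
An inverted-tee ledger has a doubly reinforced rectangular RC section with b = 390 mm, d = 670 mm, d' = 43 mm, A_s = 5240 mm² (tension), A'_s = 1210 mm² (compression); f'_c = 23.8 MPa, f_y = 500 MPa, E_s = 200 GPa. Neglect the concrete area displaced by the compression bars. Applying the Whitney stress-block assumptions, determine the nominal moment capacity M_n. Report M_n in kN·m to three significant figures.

M_n ≈ 1470 kN·m

Assume both tension and compression steel yield.
Net tension couple steel: A_s − A'_s = 4030 mm².
a = (A_s − A'_s) f_y / (0.85 f'_c b) = 2015000/(0.85 × 23.8 × 390) = 255.40 mm.
c = a/β₁ = 255.40/0.85 = 300.47 mm; ε'_s = 0.003(c − d')/c = 0.0026 ≥ f_y/E_s = 0.0025, so compression steel does yield.
M_n = (A_s − A'_s) f_y (d − a/2) + A'_s f_y (d − d') = [2015000 × (670 − 127.7) + 605000 × (670 − 43)] × 10⁻⁶ = 1092.73 + 379.34 = 1472.07 kN·m.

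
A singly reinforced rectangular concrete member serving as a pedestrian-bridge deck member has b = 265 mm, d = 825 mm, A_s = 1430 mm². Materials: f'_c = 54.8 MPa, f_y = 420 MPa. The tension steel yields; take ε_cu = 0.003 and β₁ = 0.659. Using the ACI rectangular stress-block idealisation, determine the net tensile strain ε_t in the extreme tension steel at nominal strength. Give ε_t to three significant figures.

a = A_s f_y/(0.85 f'_c b) = 48.66 mm.
β₁ = 0.659, so c = a/β₁ = 48.66/0.659 = 73.84 mm.
From the linear strain diagram with ε_cu = 0.003: ε_t = 0.003 (d − c)/c = 0.003 × (825 − 73.84)/73.84 = 0.0305.
Since ε_t ≥ 0.005, the section is tension-controlled.

ε_t ≈ 0.0305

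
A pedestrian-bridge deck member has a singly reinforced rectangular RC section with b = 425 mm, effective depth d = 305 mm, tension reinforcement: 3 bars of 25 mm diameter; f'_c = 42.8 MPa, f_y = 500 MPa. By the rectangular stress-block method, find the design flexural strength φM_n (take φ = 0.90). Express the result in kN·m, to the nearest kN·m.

φM_n ≈ 186 kN·m

A_s = 3 × 491 = 1473 mm².
T = A_s f_y = 1473 × 500 = 736500 N = 736.5 kN.
From C = T: a = T/(0.85 f'_c b) = 736500/(0.85 × 42.8 × 425) = 47.63 mm.
M_n = T(d − a/2) = 736.5 kN × (305 − 23.815) mm = 207.09 kN·m.
φM_n = 0.90 × 207.09 = 186.38 kN·m.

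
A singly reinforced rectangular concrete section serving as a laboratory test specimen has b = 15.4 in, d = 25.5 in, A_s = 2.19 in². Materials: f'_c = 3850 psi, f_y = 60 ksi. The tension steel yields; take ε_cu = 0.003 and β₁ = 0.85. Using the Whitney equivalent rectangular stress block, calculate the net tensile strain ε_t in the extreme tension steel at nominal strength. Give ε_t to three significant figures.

ε_t ≈ 0.0219

a = A_s f_y/(0.85 f'_c b) = 2.607 in.
β₁ = 0.85, so c = a/β₁ = 2.607/0.85 = 3.067 in.
From the linear strain diagram with ε_cu = 0.003: ε_t = 0.003 (d − c)/c = 0.003 × (25.5 − 3.067)/3.067 = 0.0219.
Since ε_t ≥ 0.005, the section is tension-controlled.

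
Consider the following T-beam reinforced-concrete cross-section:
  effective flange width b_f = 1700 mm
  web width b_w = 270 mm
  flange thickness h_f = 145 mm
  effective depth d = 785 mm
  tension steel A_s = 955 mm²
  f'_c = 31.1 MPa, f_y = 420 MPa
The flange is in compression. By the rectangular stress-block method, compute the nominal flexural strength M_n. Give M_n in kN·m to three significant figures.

Tension: T = A_s f_y = 955 × 420 = 401100 N.
Try a within the flange: a = T/(0.85 f'_c b_f) = 401100/(0.85 × 31.1 × 1700) = 8.93 mm.
Since a = 8.93 ≤ h_f = 145 mm, the stress block lies entirely in the flange; analyse as a rectangular beam of width b_f.
M_n = T(d − a/2) = 401100 × (785 − 4.465) = 313.07 × 10⁶ N·mm.
M_n = 313.07 kN·m.

M_n ≈ 313 kN·m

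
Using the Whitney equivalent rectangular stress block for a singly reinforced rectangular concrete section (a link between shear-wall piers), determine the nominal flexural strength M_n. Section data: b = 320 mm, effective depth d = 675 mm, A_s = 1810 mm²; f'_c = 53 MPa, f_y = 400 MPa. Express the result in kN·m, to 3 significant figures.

M_n ≈ 471 kN·m

T = A_s f_y = 1810 × 400 = 724000 N = 724 kN.
From C = T: a = T/(0.85 f'_c b) = 724000/(0.85 × 53 × 320) = 50.22 mm.
M_n = T(d − a/2) = 724 kN × (675 − 25.11) mm = 470.52 kN·m.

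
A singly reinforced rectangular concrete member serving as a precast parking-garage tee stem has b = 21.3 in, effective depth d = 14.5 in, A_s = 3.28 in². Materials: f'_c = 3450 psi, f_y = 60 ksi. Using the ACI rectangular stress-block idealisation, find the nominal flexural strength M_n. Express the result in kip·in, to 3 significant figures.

T = A_s f_y = 3.28 × 60 = 196.8 kips.
a = T/(0.85 f'_c b) = 196.8/(0.85 × 3.45 × 21.3) = 3.151 in.
M_n = T(d − a/2) = 196.8 × (14.5 − 1.5755) = 2543.5 kip·in.

M_n ≈ 2540 kip·in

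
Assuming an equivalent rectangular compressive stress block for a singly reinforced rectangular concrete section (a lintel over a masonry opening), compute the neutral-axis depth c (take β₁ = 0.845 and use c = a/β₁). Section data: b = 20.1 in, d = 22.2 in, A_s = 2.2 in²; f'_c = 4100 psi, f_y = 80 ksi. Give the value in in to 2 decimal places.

c ≈ 2.97 in

T = A_s f_y = 2.2 × 80 = 176 kips.
a = T/(0.85 f'_c b) = 176/(0.85 × 4.1 × 20.1) = 2.5125 in.
With β₁ = 0.845, c = a/β₁ = 2.5125/0.845 = 2.97 in.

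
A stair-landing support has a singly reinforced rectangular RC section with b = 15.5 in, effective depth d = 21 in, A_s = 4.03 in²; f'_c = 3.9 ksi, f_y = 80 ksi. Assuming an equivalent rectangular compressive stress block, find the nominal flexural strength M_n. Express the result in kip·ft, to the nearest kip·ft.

M_n ≈ 480 kip·ft

T = A_s f_y = 4.03 × 80 = 322.4 kips.
a = T/(0.85 f'_c b) = 322.4/(0.85 × 3.9 × 15.5) = 6.275 in.
M_n = T(d − a/2) = 322.4 × (21 − 3.1375) = 5758.9 kip·in = 5758.9/12 = 479.91 kip·ft.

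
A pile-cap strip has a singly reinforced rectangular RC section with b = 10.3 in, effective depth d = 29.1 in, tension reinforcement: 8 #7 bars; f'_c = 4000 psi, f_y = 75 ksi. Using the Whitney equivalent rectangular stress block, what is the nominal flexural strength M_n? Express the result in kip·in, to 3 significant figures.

A_s = 8 × 0.6 = 4.8 in².
T = A_s f_y = 4.8 × 75 = 360 kips.
a = T/(0.85 f'_c b) = 360/(0.85 × 4 × 10.3) = 10.280 in.
M_n = T(d − a/2) = 360 × (29.1 − 5.14) = 8625.6 kip·in.

M_n ≈ 8630 kip·in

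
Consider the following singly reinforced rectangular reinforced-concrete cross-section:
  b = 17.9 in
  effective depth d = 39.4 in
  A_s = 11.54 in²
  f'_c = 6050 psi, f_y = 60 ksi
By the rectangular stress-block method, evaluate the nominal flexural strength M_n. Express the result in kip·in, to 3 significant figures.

T = A_s f_y = 11.54 × 60 = 692.4 kips.
a = T/(0.85 f'_c b) = 692.4/(0.85 × 6.05 × 17.9) = 7.522 in.
M_n = T(d − a/2) = 692.4 × (39.4 − 3.761) = 24676.4 kip·in.

M_n ≈ 24700 kip·in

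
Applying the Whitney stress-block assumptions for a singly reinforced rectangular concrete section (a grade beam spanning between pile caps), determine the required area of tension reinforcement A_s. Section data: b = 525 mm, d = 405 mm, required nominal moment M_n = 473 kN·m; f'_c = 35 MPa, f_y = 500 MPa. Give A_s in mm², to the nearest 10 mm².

A_s ≈ 2600 mm²

With M_n = 0.85 f'_c a b (d − a/2), solve the quadratic for a:
a = d − √(d² − 2M_n/(0.85 f'_c b)) = 405 − √(405² − 2 × 473×10⁶/(0.85 × 35 × 525)) = 83.35 mm.
A_s = 0.85 f'_c a b / f_y = 0.85 × 35 × 83.35 × 525 / 500 = 2603.6 mm².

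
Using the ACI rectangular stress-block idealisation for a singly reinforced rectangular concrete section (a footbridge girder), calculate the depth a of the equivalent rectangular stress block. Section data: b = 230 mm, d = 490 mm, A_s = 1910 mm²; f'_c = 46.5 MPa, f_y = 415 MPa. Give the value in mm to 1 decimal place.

T = A_s f_y = 1910 × 415 = 792650 N = 792.65 kN.
Setting C = 0.85 f'_c a b equal to T: a = 792650/(0.85 × 46.5 × 230) = 87.2 mm.

a ≈ 87.2 mm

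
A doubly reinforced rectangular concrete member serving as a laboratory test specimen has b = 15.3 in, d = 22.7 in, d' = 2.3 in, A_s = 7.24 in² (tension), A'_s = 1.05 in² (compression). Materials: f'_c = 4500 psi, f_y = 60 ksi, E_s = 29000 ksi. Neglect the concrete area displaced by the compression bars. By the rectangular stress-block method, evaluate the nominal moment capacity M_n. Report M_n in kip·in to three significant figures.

M_n ≈ 8540 kip·in

Assume both steels yield.
a = (A_s − A'_s) f_y/(0.85 f'_c b) = (7.24 − 1.05) × 60/(0.85 × 4.5 × 15.3) = 6.346 in.
c = a/β₁ = 6.346/0.825 = 7.692 in; ε'_s = 0.003(c − d')/c = 0.0021 ≥ ε_y = 0.0021, so the compression steel yields.
M_n = (A_s − A'_s) f_y (d − a/2) + A'_s f_y (d − d') = 371.4 × (22.7 − 3.173) + 63 × (22.7 − 2.3) = 7252.3 + 1285.2 = 8537.5 kip·in.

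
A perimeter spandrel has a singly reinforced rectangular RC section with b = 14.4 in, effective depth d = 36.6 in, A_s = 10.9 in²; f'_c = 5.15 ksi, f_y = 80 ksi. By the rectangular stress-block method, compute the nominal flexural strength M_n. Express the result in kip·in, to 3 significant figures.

M_n ≈ 25900 kip·in

T = A_s f_y = 10.9 × 80 = 872 kips.
a = T/(0.85 f'_c b) = 872/(0.85 × 5.15 × 14.4) = 13.833 in.
M_n = T(d − a/2) = 872 × (36.6 − 6.9165) = 25884.0 kip·in.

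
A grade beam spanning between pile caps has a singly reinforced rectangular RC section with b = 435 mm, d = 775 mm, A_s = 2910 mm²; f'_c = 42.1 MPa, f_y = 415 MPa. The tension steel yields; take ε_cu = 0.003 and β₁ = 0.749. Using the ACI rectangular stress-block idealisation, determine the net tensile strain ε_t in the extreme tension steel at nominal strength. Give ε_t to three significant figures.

a = A_s f_y/(0.85 f'_c b) = 77.58 mm.
β₁ = 0.749, so c = a/β₁ = 77.58/0.749 = 103.58 mm.
From the linear strain diagram with ε_cu = 0.003: ε_t = 0.003 (d − c)/c = 0.003 × (775 − 103.58)/103.58 = 0.0194.
Since ε_t ≥ 0.005, the section is tension-controlled.

ε_t ≈ 0.0194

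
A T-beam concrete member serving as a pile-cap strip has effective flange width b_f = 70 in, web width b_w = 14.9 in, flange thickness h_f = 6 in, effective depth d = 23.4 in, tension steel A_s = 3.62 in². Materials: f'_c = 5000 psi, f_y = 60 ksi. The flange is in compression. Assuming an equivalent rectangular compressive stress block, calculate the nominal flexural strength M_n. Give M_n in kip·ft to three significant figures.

M_n ≈ 417 kip·ft

Tension: T = A_s f_y = 3.62 × 60 = 217.2 kips.
Try a within the flange: a = T/(0.85 f'_c b_f) = 217.2/(0.85 × 5 × 70) = 0.730 in.
Since a = 0.730 ≤ h_f = 6 in, the stress block lies entirely in the flange; analyse as a rectangular beam of width b_f.
M_n = T(d − a/2) = 217.2 × (23.4 − 0.365) = 5003.2 kip·in.
M_n = 5003.2/12 = 416.93 kip·ft.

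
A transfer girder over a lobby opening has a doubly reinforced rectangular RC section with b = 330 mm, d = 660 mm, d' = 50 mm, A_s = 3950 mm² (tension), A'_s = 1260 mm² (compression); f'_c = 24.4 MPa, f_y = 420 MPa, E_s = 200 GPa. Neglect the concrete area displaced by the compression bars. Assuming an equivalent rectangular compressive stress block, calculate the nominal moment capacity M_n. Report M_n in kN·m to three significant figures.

Assume both tension and compression steel yield.
Net tension couple steel: A_s − A'_s = 2690 mm².
a = (A_s − A'_s) f_y / (0.85 f'_c b) = 1129800/(0.85 × 24.4 × 330) = 165.07 mm.
c = a/β₁ = 165.07/0.85 = 194.20 mm; ε'_s = 0.003(c − d')/c = 0.0022 ≥ f_y/E_s = 0.0021, so compression steel does yield.
M_n = (A_s − A'_s) f_y (d − a/2) + A'_s f_y (d − d') = [1129800 × (660 − 82.535) + 529200 × (660 − 50)] × 10⁻⁶ = 652.42 + 322.81 = 975.23 kN·m.

M_n ≈ 975 kN·m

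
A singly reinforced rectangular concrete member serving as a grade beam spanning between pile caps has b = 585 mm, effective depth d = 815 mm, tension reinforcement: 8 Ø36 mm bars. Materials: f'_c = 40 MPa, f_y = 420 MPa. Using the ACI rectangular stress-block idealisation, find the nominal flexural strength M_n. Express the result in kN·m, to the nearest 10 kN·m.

M_n ≈ 2490 kN·m

A_s = 8 × 1018 = 8144 mm².
T = A_s f_y = 8144 × 420 = 3420480 N = 3420.48 kN.
From C = T: a = T/(0.85 f'_c b) = 3420480/(0.85 × 40 × 585) = 171.97 mm.
M_n = T(d − a/2) = 3420.48 kN × (815 − 85.985) mm = 2493.58 kN·m.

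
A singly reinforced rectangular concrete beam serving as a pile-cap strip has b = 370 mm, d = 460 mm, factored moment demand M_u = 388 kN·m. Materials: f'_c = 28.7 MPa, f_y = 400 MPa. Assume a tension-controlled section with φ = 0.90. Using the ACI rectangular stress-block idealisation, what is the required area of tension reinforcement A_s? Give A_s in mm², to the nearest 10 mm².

M_n = M_u/φ = 388/0.90 = 431.111 kN·m.
With M_n = 0.85 f'_c a b (d − a/2), solve the quadratic for a:
a = d − √(d² − 2M_n/(0.85 f'_c b)) = 460 − √(460² − 2 × 431.111×10⁶/(0.85 × 28.7 × 370)) = 119.30 mm.
A_s = 0.85 f'_c a b / f_y = 0.85 × 28.7 × 119.30 × 370 / 400 = 2692.0 mm².

A_s ≈ 2690 mm²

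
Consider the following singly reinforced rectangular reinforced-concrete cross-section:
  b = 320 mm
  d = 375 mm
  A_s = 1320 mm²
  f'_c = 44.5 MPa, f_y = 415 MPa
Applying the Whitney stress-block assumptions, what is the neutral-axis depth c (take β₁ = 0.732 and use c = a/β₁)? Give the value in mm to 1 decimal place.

T = A_s f_y = 1320 × 415 = 547800 N = 547.8 kN.
Setting C = 0.85 f'_c a b equal to T: a = 547800/(0.85 × 44.5 × 320) = 45.258 mm.
With β₁ = 0.732, c = a/β₁ = 45.258/0.732 = 61.8 mm.

c ≈ 61.8 mm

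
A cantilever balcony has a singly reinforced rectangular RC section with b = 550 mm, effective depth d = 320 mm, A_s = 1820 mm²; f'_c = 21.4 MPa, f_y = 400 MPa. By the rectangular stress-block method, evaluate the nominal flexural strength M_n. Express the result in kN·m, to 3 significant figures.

M_n ≈ 206 kN·m

T = A_s f_y = 1820 × 400 = 728000 N = 728 kN.
From C = T: a = T/(0.85 f'_c b) = 728000/(0.85 × 21.4 × 550) = 72.77 mm.
M_n = T(d − a/2) = 728 kN × (320 − 36.385) mm = 206.47 kN·m.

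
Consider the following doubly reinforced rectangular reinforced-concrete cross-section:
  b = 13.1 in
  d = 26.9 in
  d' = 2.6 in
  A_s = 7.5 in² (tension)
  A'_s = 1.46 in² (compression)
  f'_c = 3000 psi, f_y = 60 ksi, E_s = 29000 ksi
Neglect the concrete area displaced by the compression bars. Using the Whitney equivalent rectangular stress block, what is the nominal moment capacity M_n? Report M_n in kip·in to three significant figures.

M_n ≈ 9910 kip·in

Assume both steels yield.
a = (A_s − A'_s) f_y/(0.85 f'_c b) = (7.5 − 1.46) × 60/(0.85 × 3 × 13.1) = 10.849 in.
c = a/β₁ = 10.849/0.85 = 12.764 in; ε'_s = 0.003(c − d')/c = 0.0024 ≥ ε_y = 0.0021, so the compression steel yields.
M_n = (A_s − A'_s) f_y (d − a/2) + A'_s f_y (d − d') = 362.4 × (26.9 − 5.4245) + 87.6 × (26.9 − 2.6) = 7782.7 + 2128.7 = 9911.4 kip·in.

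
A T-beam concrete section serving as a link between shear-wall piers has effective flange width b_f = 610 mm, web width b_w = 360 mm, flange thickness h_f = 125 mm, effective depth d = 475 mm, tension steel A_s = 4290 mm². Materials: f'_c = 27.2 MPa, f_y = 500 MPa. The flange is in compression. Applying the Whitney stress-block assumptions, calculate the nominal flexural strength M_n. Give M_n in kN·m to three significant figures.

Tension: T = A_s f_y = 4290 × 500 = 2145000 N.
Try a within the flange: a = T/(0.85 f'_c b_f) = 2145000/(0.85 × 27.2 × 610) = 152.09 mm.
a = 152.09 > h_f = 125 mm: the block extends into the web. Split into flange-overhang and web parts.
C_f = 0.85 f'_c (b_f − b_w) h_f = 0.85 × 27.2 × (610 − 360) × 125 = 722500 N.
Remaining web compression depth: a_w = (T − C_f)/(0.85 f'_c b_w) = (2145000 − 722500)/(0.85 × 27.2 × 360) = 170.91 mm.
M_n = C_f(d − h_f/2) + (T − C_f)(d − a_w/2) = 722500 × (475 − 62.5) + 1422500 × (475 − 85.455) = 298.03 + 554.13 = 852.16 × 10⁶ N·mm.
M_n = 852.16 kN·m.

M_n ≈ 852 kN·m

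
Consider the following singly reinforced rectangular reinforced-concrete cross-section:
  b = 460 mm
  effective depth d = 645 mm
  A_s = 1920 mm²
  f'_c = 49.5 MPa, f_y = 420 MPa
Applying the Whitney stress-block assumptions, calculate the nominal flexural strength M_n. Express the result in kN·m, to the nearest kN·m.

M_n ≈ 503 kN·m

T = A_s f_y = 1920 × 420 = 806400 N = 806.4 kN.
From C = T: a = T/(0.85 f'_c b) = 806400/(0.85 × 49.5 × 460) = 41.66 mm.
M_n = T(d − a/2) = 806.4 kN × (645 − 20.83) mm = 503.33 kN·m.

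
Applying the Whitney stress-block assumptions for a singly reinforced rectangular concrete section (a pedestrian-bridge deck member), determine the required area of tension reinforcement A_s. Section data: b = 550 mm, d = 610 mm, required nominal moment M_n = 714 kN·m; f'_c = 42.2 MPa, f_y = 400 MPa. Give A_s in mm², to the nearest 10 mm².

A_s ≈ 3080 mm²

With M_n = 0.85 f'_c a b (d − a/2), solve the quadratic for a:
a = d − √(d² − 2M_n/(0.85 f'_c b)) = 610 − √(610² − 2 × 714×10⁶/(0.85 × 42.2 × 550)) = 62.54 mm.
A_s = 0.85 f'_c a b / f_y = 0.85 × 42.2 × 62.54 × 550 / 400 = 3084.6 mm².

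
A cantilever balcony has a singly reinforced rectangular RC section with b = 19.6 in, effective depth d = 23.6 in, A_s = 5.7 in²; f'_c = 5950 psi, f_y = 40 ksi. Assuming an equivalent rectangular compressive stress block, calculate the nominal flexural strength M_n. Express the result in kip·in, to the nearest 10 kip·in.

M_n ≈ 5120 kip·in

T = A_s f_y = 5.7 × 40 = 228 kips.
a = T/(0.85 f'_c b) = 228/(0.85 × 5.95 × 19.6) = 2.300 in.
M_n = T(d − a/2) = 228 × (23.6 − 1.15) = 5118.6 kip·in.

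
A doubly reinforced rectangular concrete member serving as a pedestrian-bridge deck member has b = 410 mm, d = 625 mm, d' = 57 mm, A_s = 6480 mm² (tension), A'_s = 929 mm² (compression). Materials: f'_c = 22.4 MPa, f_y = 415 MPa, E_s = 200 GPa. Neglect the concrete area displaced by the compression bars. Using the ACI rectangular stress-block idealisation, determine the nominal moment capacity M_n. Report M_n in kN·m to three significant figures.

M_n ≈ 1320 kN·m

Assume both tension and compression steel yield.
Net tension couple steel: A_s − A'_s = 5551 mm².
a = (A_s − A'_s) f_y / (0.85 f'_c b) = 2303665/(0.85 × 22.4 × 410) = 295.10 mm.
c = a/β₁ = 295.10/0.85 = 347.18 mm; ε'_s = 0.003(c − d')/c = 0.0025 ≥ f_y/E_s = 0.0021, so compression steel does yield.
M_n = (A_s − A'_s) f_y (d − a/2) + A'_s f_y (d − d') = [2303665 × (625 − 147.55) + 385535 × (625 − 57)] × 10⁻⁶ = 1099.88 + 218.98 = 1318.86 kN·m.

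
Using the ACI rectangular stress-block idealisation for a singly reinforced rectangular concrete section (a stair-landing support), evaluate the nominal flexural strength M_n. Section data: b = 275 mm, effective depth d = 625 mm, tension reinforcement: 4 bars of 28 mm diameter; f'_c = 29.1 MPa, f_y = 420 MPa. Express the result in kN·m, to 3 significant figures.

A_s = 4 × 616 = 2464 mm².
T = A_s f_y = 2464 × 420 = 1034880 N = 1034.88 kN.
From C = T: a = T/(0.85 f'_c b) = 1034880/(0.85 × 29.1 × 275) = 152.14 mm.
M_n = T(d − a/2) = 1034.88 kN × (625 − 76.07) mm = 568.08 kN·m.

M_n ≈ 568 kN·m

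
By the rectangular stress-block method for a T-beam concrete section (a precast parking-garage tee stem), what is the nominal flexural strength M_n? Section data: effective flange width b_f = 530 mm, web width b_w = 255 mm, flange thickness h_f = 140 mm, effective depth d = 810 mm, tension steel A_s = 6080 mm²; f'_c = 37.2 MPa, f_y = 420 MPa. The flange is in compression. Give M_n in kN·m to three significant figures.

Tension: T = A_s f_y = 6080 × 420 = 2553600 N.
Try a within the flange: a = T/(0.85 f'_c b_f) = 2553600/(0.85 × 37.2 × 530) = 152.38 mm.
a = 152.38 > h_f = 140 mm: the block extends into the web. Split into flange-overhang and web parts.
C_f = 0.85 f'_c (b_f − b_w) h_f = 0.85 × 37.2 × (530 − 255) × 140 = 1217370 N.
Remaining web compression depth: a_w = (T − C_f)/(0.85 f'_c b_w) = (2553600 − 1217370)/(0.85 × 37.2 × 255) = 165.72 mm.
M_n = C_f(d − h_f/2) + (T − C_f)(d − a_w/2) = 1217370 × (810 − 70) + 1336230 × (810 − 82.86) = 900.85 + 971.63 = 1872.48 × 10⁶ N·mm.
M_n = 1872.48 kN·m.

M_n ≈ 1870 kN·m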